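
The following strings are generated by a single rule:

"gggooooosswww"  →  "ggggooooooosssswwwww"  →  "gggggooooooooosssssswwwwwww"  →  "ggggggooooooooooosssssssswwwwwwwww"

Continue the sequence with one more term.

Reading off run lengths: g runs 3, 4, 5, 6; o runs 5, 7, 9, 11; s runs 2, 4, 6, 8; w runs 3, 5, 7, 9 — each is linear in n, where the shown terms are n = 2, 3, 4, 5.
Setting n = 6 gives 7, 13, 10, 11 characters in each block.

gggggggooooooooooooosssssssssswwwwwwwwwww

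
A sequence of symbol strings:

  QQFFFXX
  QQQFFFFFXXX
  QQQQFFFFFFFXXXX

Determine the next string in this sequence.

QQQQQFFFFFFFFFXXXXX

Term n consists of n Q's, followed by 2n-1 F's, followed by n X's, where the shown terms are n = 2, 3, 4.
Setting n = 5 gives 5, 9, 5 characters in each block.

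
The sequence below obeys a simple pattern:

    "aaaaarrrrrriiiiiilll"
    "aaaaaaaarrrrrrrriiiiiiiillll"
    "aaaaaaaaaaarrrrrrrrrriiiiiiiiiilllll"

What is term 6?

The n-th term is 3n-1 a's then 2n+2 r's then 2n+2 i's then n+1 l's, where the shown terms are n = 2, 3, 4.
Setting n = 7 gives 20, 16, 16, 8 characters in each block.

aaaaaaaaaaaaaaaaaaaarrrrrrrrrrrrrrrriiiiiiiiiiiiiiiillllllll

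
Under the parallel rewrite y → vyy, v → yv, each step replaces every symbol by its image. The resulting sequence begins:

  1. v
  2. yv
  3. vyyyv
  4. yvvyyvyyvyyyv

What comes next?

vyyyvyvvyyvyyyvvyyvyyyvvyyvyyvyyyv

Applying the rule to each of the 13 symbols of yvvyyvyyvyyyv gives the pieces vyy yv yv vyy vyy yv vyy vyy yv vyy vyy vyy yv, which concatenate to the answer.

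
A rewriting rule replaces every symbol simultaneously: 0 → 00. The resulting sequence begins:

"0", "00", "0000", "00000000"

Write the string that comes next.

Apply φ to 00000000 symbol by symbol: 0→00, 0→00, 0→00, 0→00, 0→00, 0→00, 0→00, 0→00; joined: 00 00 00 00 00 00 00 00.

0000000000000000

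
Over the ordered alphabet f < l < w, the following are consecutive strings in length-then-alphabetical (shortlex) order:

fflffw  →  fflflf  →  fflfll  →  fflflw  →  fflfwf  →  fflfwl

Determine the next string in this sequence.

Find the rightmost character of fflfwl below w, bump it to the next letter, and reset everything to its right to f.

fflfww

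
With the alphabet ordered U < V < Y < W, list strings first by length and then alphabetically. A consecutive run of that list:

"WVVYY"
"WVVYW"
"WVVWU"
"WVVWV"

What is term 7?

WVYUU

Advancing 3 positions from WVVWV through WVVWV → WVVWY → WVVWW reaches term 7.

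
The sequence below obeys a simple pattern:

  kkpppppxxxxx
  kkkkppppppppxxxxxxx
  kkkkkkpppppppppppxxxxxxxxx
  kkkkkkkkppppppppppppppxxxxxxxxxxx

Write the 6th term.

Each string has the form k^{2n} p^{3n+2} x^{2n+3} (n = 1, 2, …).
For term 6, n = 6, so the run lengths are 12, 20, 15.

kkkkkkkkkkkkppppppppppppppppppppxxxxxxxxxxxxxxx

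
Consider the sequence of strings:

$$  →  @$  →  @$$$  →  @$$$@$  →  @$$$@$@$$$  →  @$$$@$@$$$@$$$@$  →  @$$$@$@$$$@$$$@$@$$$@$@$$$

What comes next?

@$$$@$@$$$@$$$@$@$$$@$@$$$@$$$@$@$$$@$$$@$

From term 3 onward, concatenate the last term with the second-to-last: @$·$$ = @$$$, @$$$·@$ = @$$$@$, …
So term 8 is @$$$@$@$$$@$$$@$@$$$@$@$$$·@$$$@$@$$$@$$$@$.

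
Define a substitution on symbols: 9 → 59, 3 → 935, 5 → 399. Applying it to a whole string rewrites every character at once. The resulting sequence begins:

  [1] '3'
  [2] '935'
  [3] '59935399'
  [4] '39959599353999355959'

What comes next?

Rewriting the 20 symbols of 39959599353999355959 one by one yields 935 59 59 399 59 399 59 59 935 399 935 59 59 59 935 399 399 59 399 59; concatenated:

93559593995939959599353999355959599353993995939959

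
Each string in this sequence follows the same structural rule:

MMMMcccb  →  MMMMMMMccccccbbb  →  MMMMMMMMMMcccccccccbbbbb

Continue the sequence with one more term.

MMMMMMMMMMMMMccccccccccccbbbbbbb

Reading off run lengths: M runs 4, 7, 10; c runs 3, 6, 9; b runs 1, 3, 5 — each is linear in n (n = 1, 2, …).
For the next term, n = 4, so the run lengths are 13, 12, 7.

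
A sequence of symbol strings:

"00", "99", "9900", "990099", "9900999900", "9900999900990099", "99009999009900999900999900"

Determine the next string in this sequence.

Each term (from the third on) is the previous term followed by the one before it: term 3 = 99·00 = 9900.
Continuing: 99009999009900999900999900 · 9900999900990099 gives term 8.

990099990099009999009999009900999900990099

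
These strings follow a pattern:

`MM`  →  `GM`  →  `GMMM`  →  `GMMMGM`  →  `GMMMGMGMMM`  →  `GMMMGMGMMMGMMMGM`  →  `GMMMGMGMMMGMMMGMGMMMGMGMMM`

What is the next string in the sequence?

This is a Fibonacci-style word recurrence s(k) = s(k−1)·s(k−2): e.g. GM·MM = GMMM.
The next term joins GMMMGMGMMMGMMMGMGMMMGMGMMM and GMMMGMGMMMGMMMGM.

GMMMGMGMMMGMMMGMGMMMGMGMMMGMMMGMGMMMGMMMGM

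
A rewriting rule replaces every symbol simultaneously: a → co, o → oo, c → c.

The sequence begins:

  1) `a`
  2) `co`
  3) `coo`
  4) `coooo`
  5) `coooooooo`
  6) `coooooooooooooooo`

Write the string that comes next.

φ(coooooooooooooooo) expands symbol-by-symbol to c oo oo oo oo oo oo oo oo oo oo oo oo oo oo oo oo; joining the 17 pieces gives the next term.

coooooooooooooooooooooooooooooooo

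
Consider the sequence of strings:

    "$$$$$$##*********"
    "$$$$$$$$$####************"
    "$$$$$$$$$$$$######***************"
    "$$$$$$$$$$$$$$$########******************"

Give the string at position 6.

Each string has the form $^{3n} #^{2n-2} *^{3n+3}, where the shown terms are n = 2, 3, 4, 5.
Setting n = 7 gives 21, 12, 24 characters in each block.

$$$$$$$$$$$$$$$$$$$$$############************************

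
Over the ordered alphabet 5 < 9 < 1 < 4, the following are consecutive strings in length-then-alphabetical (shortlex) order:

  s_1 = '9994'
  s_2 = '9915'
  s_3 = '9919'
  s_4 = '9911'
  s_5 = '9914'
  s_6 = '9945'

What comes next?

The successor of 9945 increments the rightmost position that isn't already 4 and resets every position after it to 5.

9949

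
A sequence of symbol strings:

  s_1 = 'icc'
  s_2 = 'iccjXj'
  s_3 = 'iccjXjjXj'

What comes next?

Every step adds jXj to the end: s(k+1) = s(k)·jXj.
Applying this once more to iccjXjjXj:

iccjXjjXjjXj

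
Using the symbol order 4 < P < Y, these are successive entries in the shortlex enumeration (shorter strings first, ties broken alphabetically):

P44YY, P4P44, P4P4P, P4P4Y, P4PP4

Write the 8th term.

Stepping forward 3 times from P4PP4: P4PP4 → P4PPP → P4PPY, then the target.

P4PY4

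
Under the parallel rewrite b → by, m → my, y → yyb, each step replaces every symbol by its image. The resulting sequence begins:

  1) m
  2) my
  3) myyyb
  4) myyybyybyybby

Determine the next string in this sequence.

myyybyybyybbyyybyybbyyybyybbybyyyb

Applying the rule to each of the 13 symbols of myyybyybyybby gives the pieces my yyb yyb yyb by yyb yyb by yyb yyb by by yyb, which concatenate to the answer.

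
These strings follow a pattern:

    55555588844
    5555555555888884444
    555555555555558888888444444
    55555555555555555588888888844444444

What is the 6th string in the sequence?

555555555555555555555555558888888888888444444444444

Each string has the form 5^{4n+2} 8^{2n+1} 4^{2n} (n = 1, 2, …).
For term 6, n = 6, so the run lengths are 26, 13, 12.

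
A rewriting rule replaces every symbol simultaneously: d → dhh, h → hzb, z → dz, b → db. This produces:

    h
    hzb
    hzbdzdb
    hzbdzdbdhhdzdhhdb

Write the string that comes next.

Replace each of the 17 characters of hzbdzdbdhhdzdhhdb in place — hzb dz db dhh dz dhh db dhh hzb hzb dhh dz dhh hzb hzb dhh db — and concatenate.

hzbdzdbdhhdzdhhdbdhhhzbhzbdhhdzdhhhzbhzbdhhdb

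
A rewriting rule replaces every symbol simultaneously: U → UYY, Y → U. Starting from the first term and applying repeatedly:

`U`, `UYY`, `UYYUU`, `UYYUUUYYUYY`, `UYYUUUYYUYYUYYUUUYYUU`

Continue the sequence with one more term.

Rewriting the 21 symbols of UYYUUUYYUYYUYYUUUYYUU one by one yields UYY U U UYY UYY UYY U U UYY U U UYY U U UYY UYY UYY U U UYY UYY; concatenated:

UYYUUUYYUYYUYYUUUYYUUUYYUUUYYUYYUYYUUUYYUYY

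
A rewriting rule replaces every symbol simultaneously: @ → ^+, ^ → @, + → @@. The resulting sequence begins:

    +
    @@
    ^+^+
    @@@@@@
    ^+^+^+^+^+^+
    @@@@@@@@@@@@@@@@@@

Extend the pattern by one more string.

Rewriting the 18 symbols of @@@@@@@@@@@@@@@@@@ one by one yields ^+ ^+ ^+ ^+ ^+ ^+ ^+ ^+ ^+ ^+ ^+ ^+ ^+ ^+ ^+ ^+ ^+ ^+; concatenated:

^+^+^+^+^+^+^+^+^+^+^+^+^+^+^+^+^+^+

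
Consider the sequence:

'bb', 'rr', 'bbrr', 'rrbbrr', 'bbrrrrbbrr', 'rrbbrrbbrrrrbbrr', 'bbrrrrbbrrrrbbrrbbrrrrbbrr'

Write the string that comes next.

From term 3 onward, concatenate the second-to-last term with the last: bb·rr = bbrr, rr·bbrr = rrbbrr, …
The next term joins rrbbrrbbrrrrbbrr and bbrrrrbbrrrrbbrrbbrrrrbbrr.

rrbbrrbbrrrrbbrrbbrrrrbbrrrrbbrrbbrrrrbbrr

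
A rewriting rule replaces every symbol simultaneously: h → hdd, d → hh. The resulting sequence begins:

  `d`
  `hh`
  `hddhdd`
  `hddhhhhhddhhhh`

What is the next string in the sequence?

Rewriting the 14 symbols of hddhhhhhddhhhh one by one yields hdd hh hh hdd hdd hdd hdd hdd hh hh hdd hdd hdd hdd; concatenated:

hddhhhhhddhddhddhddhddhhhhhddhddhddhdd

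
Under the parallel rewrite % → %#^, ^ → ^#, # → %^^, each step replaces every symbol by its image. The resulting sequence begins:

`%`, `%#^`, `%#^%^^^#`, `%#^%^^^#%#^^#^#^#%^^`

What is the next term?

Rewriting the 20 symbols of %#^%^^^#%#^^#^#^#%^^ one by one yields %#^ %^^ ^# %#^ ^# ^# ^# %^^ %#^ %^^ ^# ^# %^^ ^# %^^ ^# %^^ %#^ ^# ^#; concatenated:

%#^%^^^#%#^^#^#^#%^^%#^%^^^#^#%^^^#%^^^#%^^%#^^#^#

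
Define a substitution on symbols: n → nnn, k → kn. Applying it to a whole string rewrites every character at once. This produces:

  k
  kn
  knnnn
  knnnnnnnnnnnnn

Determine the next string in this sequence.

Applying the rule to each of the 14 symbols of knnnnnnnnnnnnn gives the pieces kn nnn nnn nnn nnn nnn nnn nnn nnn nnn nnn nnn nnn nnn, which concatenate to the answer.

knnnnnnnnnnnnnnnnnnnnnnnnnnnnnnnnnnnnnnnn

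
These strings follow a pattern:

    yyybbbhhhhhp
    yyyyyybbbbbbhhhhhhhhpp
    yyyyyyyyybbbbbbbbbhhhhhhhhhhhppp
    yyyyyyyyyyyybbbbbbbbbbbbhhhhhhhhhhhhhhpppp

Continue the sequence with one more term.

yyyyyyyyyyyyyyybbbbbbbbbbbbbbbhhhhhhhhhhhhhhhhhppppp

The n-th term is 3n y's then 3n b's then 3n+2 h's then n p's (n = 1, 2, …).
For the next term, n = 5, so the run lengths are 15, 15, 17, 5.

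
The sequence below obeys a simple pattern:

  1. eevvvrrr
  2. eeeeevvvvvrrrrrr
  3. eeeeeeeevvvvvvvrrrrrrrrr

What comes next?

eeeeeeeeeeevvvvvvvvvrrrrrrrrrrrr

The n-th term is 3n-1 e's then 2n+1 v's then 3n r's (n = 1, 2, …).
Setting n = 4 gives 11, 9, 12 characters in each block.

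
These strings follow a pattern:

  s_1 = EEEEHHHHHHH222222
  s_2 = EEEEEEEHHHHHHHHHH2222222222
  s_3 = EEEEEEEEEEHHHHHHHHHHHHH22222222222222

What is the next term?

The n-th term is 3n-2 E's then 3n+1 H's then 4n-2 2's, where the shown terms are n = 2, 3, 4.
At n = 5 the blocks have lengths 13, 16, 18.

EEEEEEEEEEEEEHHHHHHHHHHHHHHHH222222222222222222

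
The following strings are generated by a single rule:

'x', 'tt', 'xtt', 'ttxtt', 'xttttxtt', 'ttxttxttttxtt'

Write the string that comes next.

xttttxttttxttxttttxtt

From term 3 onward, concatenate the second-to-last term with the last: x·tt = xtt, tt·xtt = ttxtt, …
Continuing: xttttxtt · ttxttxttttxtt gives term 7.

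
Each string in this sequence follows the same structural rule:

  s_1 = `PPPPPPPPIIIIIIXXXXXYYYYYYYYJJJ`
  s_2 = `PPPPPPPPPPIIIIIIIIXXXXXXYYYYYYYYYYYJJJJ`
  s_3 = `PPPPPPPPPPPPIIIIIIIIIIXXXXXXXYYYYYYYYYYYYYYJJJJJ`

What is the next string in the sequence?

Reading off run lengths: P runs 8, 10, 12; I runs 6, 8, 10; X runs 5, 6, 7; Y runs 8, 11, 14; J runs 3, 4, 5 — each is linear in n, where the shown terms are n = 3, 4, 5.
For the next term, n = 6, so the run lengths are 14, 12, 8, 17, 6.

PPPPPPPPPPPPPPIIIIIIIIIIIIXXXXXXXXYYYYYYYYYYYYYYYYYJJJJJJ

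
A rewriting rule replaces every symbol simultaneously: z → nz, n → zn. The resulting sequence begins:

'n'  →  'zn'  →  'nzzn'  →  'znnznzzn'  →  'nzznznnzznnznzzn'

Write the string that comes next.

znnznzznnzznznnznzznznnzznnznzzn

φ(nzznznnzznnznzzn) expands symbol-by-symbol to zn nz nz zn nz zn zn nz nz zn zn nz zn nz nz zn; joining the 16 pieces gives the next term.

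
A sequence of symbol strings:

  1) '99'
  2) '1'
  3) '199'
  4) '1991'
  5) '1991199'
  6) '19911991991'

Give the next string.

199119919911991199

This is a Fibonacci-style word recurrence s(k) = s(k−1)·s(k−2): e.g. 1·99 = 199.
So term 7 is 19911991991·1991199.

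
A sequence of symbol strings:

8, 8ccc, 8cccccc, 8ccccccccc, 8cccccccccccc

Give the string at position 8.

The strings grow by a fixed suffix ccc each time.
From 8cccccccccccc, 3 further steps: 8cccccccccccc → 8ccccccccccccccc → 8cccccccccccccccccc → (answer).

8ccccccccccccccccccccc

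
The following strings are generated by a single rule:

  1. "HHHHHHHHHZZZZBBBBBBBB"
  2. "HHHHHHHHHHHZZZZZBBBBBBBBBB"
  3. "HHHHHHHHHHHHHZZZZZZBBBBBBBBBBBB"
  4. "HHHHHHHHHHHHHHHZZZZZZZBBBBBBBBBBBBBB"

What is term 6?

Each string has the form H^{2n+3} Z^{n+1} B^{2n+2}, where the shown terms are n = 3, 4, 5, 6.
At n = 8 the blocks have lengths 19, 9, 18.

HHHHHHHHHHHHHHHHHHHZZZZZZZZZBBBBBBBBBBBBBBBBBB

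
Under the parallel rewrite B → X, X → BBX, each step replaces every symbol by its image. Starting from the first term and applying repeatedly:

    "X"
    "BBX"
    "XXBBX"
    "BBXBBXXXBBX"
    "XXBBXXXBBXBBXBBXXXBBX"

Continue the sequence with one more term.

φ(XXBBXXXBBXBBXBBXXXBBX) expands symbol-by-symbol to BBX BBX X X BBX BBX BBX X X BBX X X BBX X X BBX BBX BBX X X BBX; joining the 21 pieces gives the next term.

BBXBBXXXBBXBBXBBXXXBBXXXBBXXXBBXBBXBBXXXBBX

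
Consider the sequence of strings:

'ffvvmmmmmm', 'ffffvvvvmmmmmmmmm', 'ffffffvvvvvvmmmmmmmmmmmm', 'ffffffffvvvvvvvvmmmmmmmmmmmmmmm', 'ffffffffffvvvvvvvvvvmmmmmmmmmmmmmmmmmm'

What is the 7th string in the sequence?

Term n consists of 2n-2 f's, followed by 2n-2 v's, followed by 3n m's, where the shown terms are n = 2, 3, 4, 5, 6.
Setting n = 8 gives 14, 14, 24 characters in each block.

ffffffffffffffvvvvvvvvvvvvvvmmmmmmmmmmmmmmmmmmmmmmmm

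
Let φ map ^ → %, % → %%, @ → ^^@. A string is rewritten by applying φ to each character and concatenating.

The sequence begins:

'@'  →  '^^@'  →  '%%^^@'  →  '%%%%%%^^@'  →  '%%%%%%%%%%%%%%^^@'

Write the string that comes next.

%%%%%%%%%%%%%%%%%%%%%%%%%%%%%%^^@

Applying the rule to each of the 17 symbols of %%%%%%%%%%%%%%^^@ gives the pieces %% %% %% %% %% %% %% %% %% %% %% %% %% %% % % ^^@, which concatenate to the answer.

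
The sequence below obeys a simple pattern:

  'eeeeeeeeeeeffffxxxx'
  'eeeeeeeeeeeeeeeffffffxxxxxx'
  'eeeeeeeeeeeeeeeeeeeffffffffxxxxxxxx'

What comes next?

The n-th term is 4n+3 e's then 2n f's then 2n x's, where the shown terms are n = 2, 3, 4.
At n = 5 the blocks have lengths 23, 10, 10.

eeeeeeeeeeeeeeeeeeeeeeeffffffffffxxxxxxxxxx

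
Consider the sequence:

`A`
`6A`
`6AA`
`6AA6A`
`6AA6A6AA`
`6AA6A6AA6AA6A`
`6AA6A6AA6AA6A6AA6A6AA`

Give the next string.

From term 3 onward, concatenate the last term with the second-to-last: 6A·A = 6AA, 6AA·6A = 6AA6A, …
The next term joins 6AA6A6AA6AA6A6AA6A6AA and 6AA6A6AA6AA6A.

6AA6A6AA6AA6A6AA6A6AA6AA6A6AA6AA6A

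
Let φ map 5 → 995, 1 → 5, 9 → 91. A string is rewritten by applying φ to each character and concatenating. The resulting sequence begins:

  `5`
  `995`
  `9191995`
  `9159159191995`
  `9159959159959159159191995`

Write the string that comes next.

915995919199591599591919959159959159959159159191995

φ(9159959159959159159191995) expands symbol-by-symbol to 91 5 995 91 91 995 91 5 995 91 91 995 91 5 995 91 5 995 91 5 91 5 91 91 995; joining the 25 pieces gives the next term.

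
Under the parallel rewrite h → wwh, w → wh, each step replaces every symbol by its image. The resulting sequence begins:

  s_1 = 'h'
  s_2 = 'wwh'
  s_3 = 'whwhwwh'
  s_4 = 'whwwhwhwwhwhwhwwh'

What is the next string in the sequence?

Applying the rule to each of the 17 symbols of whwwhwhwwhwhwhwwh gives the pieces wh wwh wh wh wwh wh wwh wh wh wwh wh wwh wh wwh wh wh wwh, which concatenate to the answer.

whwwhwhwhwwhwhwwhwhwhwwhwhwwhwhwwhwhwhwwh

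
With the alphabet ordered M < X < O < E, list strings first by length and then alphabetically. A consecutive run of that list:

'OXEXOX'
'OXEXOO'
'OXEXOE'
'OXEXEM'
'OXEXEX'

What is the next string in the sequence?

OXEXEO

Find the rightmost character of OXEXEX below E, bump it to the next letter, and reset everything to its right to M.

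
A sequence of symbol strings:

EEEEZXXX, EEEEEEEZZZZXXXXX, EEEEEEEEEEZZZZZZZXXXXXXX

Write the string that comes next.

EEEEEEEEEEEEEZZZZZZZZZZXXXXXXXXX

The n-th term is 3n+1 E's then 3n-2 Z's then 2n+1 X's (n = 1, 2, …).
Setting n = 4 gives 13, 10, 9 characters in each block.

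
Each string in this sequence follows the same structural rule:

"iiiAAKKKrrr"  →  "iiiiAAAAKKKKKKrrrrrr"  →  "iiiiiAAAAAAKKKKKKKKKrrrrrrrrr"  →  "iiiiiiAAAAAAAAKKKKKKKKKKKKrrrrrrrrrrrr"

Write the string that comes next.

iiiiiiiAAAAAAAAAAKKKKKKKKKKKKKKKrrrrrrrrrrrrrrr

Each string has the form i^{n+2} A^{2n} K^{3n} r^{3n} (n = 1, 2, …).
At n = 5 the blocks have lengths 7, 10, 15, 15.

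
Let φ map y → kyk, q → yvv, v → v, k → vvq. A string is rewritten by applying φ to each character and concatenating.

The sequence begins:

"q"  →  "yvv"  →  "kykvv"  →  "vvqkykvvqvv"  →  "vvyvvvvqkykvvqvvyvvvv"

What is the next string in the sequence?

vvkykvvvvyvvvvqkykvvqvvyvvvvkykvvvv

φ(vvyvvvvqkykvvqvvyvvvv) expands symbol-by-symbol to v v kyk v v v v yvv vvq kyk vvq v v yvv v v kyk v v v v; joining the 21 pieces gives the next term.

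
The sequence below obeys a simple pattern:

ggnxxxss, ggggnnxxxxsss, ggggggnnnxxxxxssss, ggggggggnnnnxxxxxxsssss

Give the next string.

ggggggggggnnnnnxxxxxxxssssss

Each string has the form g^{2n} n^{n} x^{n+2} s^{n+1} (n = 1, 2, …).
Setting n = 5 gives 10, 5, 7, 6 characters in each block.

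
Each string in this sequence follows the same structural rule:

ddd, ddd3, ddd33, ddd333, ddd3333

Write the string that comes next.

The strings grow by a fixed suffix 3 each time.
One more step from ddd3333 gives the answer.

ddd33333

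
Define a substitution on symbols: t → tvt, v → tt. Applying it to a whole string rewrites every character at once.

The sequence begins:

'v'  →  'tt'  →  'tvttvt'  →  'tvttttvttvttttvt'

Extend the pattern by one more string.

tvttttvttvttvttvttttvttvttttvttvttvttvttttvt

φ(tvttttvttvttttvt) expands symbol-by-symbol to tvt tt tvt tvt tvt tvt tt tvt tvt tt tvt tvt tvt tvt tt tvt; joining the 16 pieces gives the next term.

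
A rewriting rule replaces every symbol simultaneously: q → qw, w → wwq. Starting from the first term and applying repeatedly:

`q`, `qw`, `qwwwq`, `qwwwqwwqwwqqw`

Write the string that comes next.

φ(qwwwqwwqwwqqw) expands symbol-by-symbol to qw wwq wwq wwq qw wwq wwq qw wwq wwq qw qw wwq; joining the 13 pieces gives the next term.

qwwwqwwqwwqqwwwqwwqqwwwqwwqqwqwwwq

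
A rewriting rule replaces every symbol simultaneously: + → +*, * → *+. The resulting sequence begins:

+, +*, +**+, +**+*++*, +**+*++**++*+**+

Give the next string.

Applying the rule to each of the 16 symbols of +**+*++**++*+**+ gives the pieces +* *+ *+ +* *+ +* +* *+ *+ +* +* *+ +* *+ *+ +*, which concatenate to the answer.

+**+*++**++*+**+*++*+**++**+*++*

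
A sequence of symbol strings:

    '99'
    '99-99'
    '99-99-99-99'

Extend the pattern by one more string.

Every step duplicates the string with '-' between the halves.
One more doubling of 99-99-99-99 gives the answer.

99-99-99-99-99-99-99-99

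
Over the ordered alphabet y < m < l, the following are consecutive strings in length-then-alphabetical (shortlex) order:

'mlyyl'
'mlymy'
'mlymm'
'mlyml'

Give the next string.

The successor of mlyml increments the rightmost position that isn't already l and resets every position after it to y.

mlyly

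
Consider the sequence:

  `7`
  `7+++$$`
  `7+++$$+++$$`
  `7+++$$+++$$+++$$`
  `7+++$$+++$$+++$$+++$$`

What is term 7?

Each term is the previous one with +++$$ appended.
From 7+++$$+++$$+++$$+++$$, 2 further steps: 7+++$$+++$$+++$$+++$$ → 7+++$$+++$$+++$$+++$$+++$$ → (answer).

7+++$$+++$$+++$$+++$$+++$$+++$$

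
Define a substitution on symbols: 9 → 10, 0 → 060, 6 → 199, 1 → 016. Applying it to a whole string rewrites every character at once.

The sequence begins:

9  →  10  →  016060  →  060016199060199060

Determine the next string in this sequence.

Rewriting the 18 symbols of 060016199060199060 one by one yields 060 199 060 060 016 199 016 10 10 060 199 060 016 10 10 060 199 060; concatenated:

06019906006001619901610100601990600161010060199060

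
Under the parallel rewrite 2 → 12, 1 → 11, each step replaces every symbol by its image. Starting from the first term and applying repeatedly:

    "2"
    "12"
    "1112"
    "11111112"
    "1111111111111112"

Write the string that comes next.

11111111111111111111111111111112

Applying the rule to each of the 16 symbols of 1111111111111112 gives the pieces 11 11 11 11 11 11 11 11 11 11 11 11 11 11 11 12, which concatenate to the answer.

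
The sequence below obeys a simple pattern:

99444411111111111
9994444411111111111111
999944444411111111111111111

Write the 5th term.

Term n consists of n-1 9's, followed by n+1 4's, followed by 3n+2 1's, where the shown terms are n = 3, 4, 5.
At n = 7 the blocks have lengths 6, 8, 23.

9999994444444411111111111111111111111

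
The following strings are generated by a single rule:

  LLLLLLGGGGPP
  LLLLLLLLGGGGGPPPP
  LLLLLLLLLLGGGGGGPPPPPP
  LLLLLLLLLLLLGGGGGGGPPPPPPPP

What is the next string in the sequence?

LLLLLLLLLLLLLLGGGGGGGGPPPPPPPPPP

Term n consists of 2n+2 L's, followed by n+2 G's, followed by 2n-2 P's, where the shown terms are n = 2, 3, 4, 5.
For the next term, n = 6, so the run lengths are 14, 8, 10.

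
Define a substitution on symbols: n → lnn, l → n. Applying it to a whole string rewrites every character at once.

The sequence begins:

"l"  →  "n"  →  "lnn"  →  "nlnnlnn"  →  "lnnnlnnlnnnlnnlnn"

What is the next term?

nlnnlnnlnnnlnnlnnnlnnlnnlnnnlnnlnnnlnnlnn

φ(lnnnlnnlnnnlnnlnn) expands symbol-by-symbol to n lnn lnn lnn n lnn lnn n lnn lnn lnn n lnn lnn n lnn lnn; joining the 17 pieces gives the next term.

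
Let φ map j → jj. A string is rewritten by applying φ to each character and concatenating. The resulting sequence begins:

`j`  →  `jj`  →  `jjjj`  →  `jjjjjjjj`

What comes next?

jjjjjjjjjjjjjjjj

Expanding jjjjjjjj: j→jj, j→jj, j→jj, j→jj, j→jj, j→jj, j→jj, j→jj. Concatenated: jj jj jj jj jj jj jj jj.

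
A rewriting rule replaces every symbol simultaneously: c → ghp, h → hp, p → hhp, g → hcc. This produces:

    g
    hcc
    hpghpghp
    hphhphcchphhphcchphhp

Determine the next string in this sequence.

hphhphphphhphpghpghphphhphphphhphpghpghphphhphphphhp

φ(hphhphcchphhphcchphhp) expands symbol-by-symbol to hp hhp hp hp hhp hp ghp ghp hp hhp hp hp hhp hp ghp ghp hp hhp hp hp hhp; joining the 21 pieces gives the next term.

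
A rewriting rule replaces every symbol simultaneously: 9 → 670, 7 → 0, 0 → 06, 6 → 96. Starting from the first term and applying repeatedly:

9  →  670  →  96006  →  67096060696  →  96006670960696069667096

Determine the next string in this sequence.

Rewriting the 23 symbols of 96006670960696069667096 one by one yields 670 96 06 06 96 96 0 06 670 96 06 96 670 96 06 96 670 96 96 0 06 670 96; concatenated:

6709606069696006670960696670960696670969600667096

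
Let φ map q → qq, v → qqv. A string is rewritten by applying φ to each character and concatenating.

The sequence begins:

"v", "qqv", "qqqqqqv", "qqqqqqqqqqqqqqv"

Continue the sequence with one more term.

qqqqqqqqqqqqqqqqqqqqqqqqqqqqqqv

Applying the rule to each of the 15 symbols of qqqqqqqqqqqqqqv gives the pieces qq qq qq qq qq qq qq qq qq qq qq qq qq qq qqv, which concatenate to the answer.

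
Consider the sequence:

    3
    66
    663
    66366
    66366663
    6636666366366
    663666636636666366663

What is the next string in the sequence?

From term 3 onward, concatenate the last term with the second-to-last: 66·3 = 663, 663·66 = 66366, …
The next term joins 663666636636666366663 and 6636666366366.

6636666366366663666636636666366366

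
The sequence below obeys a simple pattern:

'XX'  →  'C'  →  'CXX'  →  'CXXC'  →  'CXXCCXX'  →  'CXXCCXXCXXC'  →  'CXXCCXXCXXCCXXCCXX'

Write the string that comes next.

CXXCCXXCXXCCXXCCXXCXXCCXXCXXC

This is a Fibonacci-style word recurrence s(k) = s(k−1)·s(k−2): e.g. C·XX = CXX.
So term 8 is CXXCCXXCXXCCXXCCXX·CXXCCXXCXXC.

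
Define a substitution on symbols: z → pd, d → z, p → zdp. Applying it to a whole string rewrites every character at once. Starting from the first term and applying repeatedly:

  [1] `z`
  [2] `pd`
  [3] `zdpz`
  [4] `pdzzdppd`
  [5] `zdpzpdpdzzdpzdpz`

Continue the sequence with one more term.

pdzzdppdzdpzzdpzpdpdzzdppdzzdppd

Replace each of the 16 characters of zdpzpdpdzzdpzdpz in place — pd z zdp pd zdp z zdp z pd pd z zdp pd z zdp pd — and concatenate.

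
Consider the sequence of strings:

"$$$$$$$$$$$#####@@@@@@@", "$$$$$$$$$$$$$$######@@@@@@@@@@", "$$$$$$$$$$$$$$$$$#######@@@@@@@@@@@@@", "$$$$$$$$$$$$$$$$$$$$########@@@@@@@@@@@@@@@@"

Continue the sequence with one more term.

Term n consists of 3n+2 $'s, followed by n+2 #'s, followed by 3n-2 @'s, where the shown terms are n = 3, 4, 5, 6.
At n = 7 the blocks have lengths 23, 9, 19.

$$$$$$$$$$$$$$$$$$$$$$$#########@@@@@@@@@@@@@@@@@@@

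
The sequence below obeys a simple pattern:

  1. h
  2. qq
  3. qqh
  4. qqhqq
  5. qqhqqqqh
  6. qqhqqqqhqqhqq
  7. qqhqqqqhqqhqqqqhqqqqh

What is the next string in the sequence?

From term 3 onward, concatenate the last term with the second-to-last: qq·h = qqh, qqh·qq = qqhqq, …
So term 8 is qqhqqqqhqqhqqqqhqqqqh·qqhqqqqhqqhqq.

qqhqqqqhqqhqqqqhqqqqhqqhqqqqhqqhqq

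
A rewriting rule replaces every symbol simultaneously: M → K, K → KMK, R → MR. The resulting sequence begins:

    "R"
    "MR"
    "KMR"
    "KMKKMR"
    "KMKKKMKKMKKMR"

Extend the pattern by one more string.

Replace each of the 13 characters of KMKKKMKKMKKMR in place — KMK K KMK KMK KMK K KMK KMK K KMK KMK K MR — and concatenate.

KMKKKMKKMKKMKKKMKKMKKKMKKMKKMR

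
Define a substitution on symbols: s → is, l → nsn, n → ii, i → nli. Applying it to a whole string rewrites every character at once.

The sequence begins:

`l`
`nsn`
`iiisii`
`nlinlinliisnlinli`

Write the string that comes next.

Replace each of the 17 characters of nlinlinliisnlinli in place — ii nsn nli ii nsn nli ii nsn nli nli is ii nsn nli ii nsn nli — and concatenate.

iinsnnliiinsnnliiinsnnlinliisiinsnnliiinsnnli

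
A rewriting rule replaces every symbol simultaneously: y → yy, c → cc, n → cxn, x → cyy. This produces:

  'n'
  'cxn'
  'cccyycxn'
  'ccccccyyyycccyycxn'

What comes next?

φ(ccccccyyyycccyycxn) expands symbol-by-symbol to cc cc cc cc cc cc yy yy yy yy cc cc cc yy yy cc cyy cxn; joining the 18 pieces gives the next term.

ccccccccccccyyyyyyyyccccccyyyycccyycxn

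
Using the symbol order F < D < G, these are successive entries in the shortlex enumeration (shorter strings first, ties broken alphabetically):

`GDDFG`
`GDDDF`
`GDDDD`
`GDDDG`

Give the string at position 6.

Continuing the enumeration 2 steps past GDDDG: GDDDG → GDDGF → (answer).

GDDGD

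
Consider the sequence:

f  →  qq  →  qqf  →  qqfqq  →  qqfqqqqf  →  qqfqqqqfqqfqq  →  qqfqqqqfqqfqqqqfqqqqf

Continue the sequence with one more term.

qqfqqqqfqqfqqqqfqqqqfqqfqqqqfqqfqq

From term 3 onward, concatenate the last term with the second-to-last: qq·f = qqf, qqf·qq = qqfqq, …
Continuing: qqfqqqqfqqfqqqqfqqqqf · qqfqqqqfqqfqq gives term 8.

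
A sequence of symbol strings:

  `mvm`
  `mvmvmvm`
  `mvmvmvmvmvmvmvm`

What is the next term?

mvmvmvmvmvmvmvmvmvmvmvmvmvmvmvm

Each string is two copies of the previous one joined by 'v'.
One more doubling of mvmvmvmvmvmvmvm gives the answer.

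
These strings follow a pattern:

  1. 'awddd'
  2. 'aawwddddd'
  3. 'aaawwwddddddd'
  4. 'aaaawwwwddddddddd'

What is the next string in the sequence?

Term n consists of n a's, followed by n w's, followed by 2n+1 d's (n = 1, 2, …).
Setting n = 5 gives 5, 5, 11 characters in each block.

aaaaawwwwwddddddddddd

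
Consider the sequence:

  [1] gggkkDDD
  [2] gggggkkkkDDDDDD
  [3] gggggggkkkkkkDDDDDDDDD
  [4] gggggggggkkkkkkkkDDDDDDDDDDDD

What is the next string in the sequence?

gggggggggggkkkkkkkkkkDDDDDDDDDDDDDDD

Each string has the form g^{2n+1} k^{2n} D^{3n} (n = 1, 2, …).
For the next term, n = 5, so the run lengths are 11, 10, 15.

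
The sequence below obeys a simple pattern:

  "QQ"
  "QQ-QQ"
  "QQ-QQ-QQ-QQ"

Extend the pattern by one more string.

Every step duplicates the string with '-' between the halves.
So the next term is two copies of QQ-QQ-QQ-QQ with '-' between the halves.

QQ-QQ-QQ-QQ-QQ-QQ-QQ-QQ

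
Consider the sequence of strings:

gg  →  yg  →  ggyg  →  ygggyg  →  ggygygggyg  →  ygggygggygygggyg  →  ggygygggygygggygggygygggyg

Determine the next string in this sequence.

ygggygggygygggygggygygggygygggygggygygggyg

From term 3 onward, concatenate the second-to-last term with the last: gg·yg = ggyg, yg·ggyg = ygggyg, …
The next term joins ygggygggygygggyg and ggygygggygygggygggygygggyg.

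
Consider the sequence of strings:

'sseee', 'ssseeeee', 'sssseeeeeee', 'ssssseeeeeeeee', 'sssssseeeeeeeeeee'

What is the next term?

ssssssseeeeeeeeeeeee

Each string has the form s^{n+1} e^{2n+1} (n = 1, 2, …).
At n = 6 the blocks have lengths 7, 13.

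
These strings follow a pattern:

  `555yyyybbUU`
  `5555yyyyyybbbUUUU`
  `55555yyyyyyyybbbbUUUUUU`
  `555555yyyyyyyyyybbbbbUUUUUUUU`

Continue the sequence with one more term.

The n-th term is n+2 5's then 2n+2 y's then n+1 b's then 2n U's (n = 1, 2, …).
At n = 5 the blocks have lengths 7, 12, 6, 10.

5555555yyyyyyyyyyyybbbbbbUUUUUUUUUU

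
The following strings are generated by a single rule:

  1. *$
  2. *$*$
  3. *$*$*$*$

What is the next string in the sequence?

s(k+1) = s(k)·s(k) — each term doubles the last.
So the next term is two copies of *$*$*$*$.

*$*$*$*$*$*$*$*$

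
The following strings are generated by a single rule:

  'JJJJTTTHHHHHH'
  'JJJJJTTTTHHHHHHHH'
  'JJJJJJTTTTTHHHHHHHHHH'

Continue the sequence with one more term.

JJJJJJJTTTTTTHHHHHHHHHHHH

Each string has the form J^{n+1} T^{n} H^{2n}, where the shown terms are n = 3, 4, 5.
Setting n = 6 gives 7, 6, 12 characters in each block.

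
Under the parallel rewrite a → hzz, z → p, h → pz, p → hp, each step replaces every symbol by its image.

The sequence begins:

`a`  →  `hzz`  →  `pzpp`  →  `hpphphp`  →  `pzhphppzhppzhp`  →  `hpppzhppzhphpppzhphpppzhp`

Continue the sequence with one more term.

pzhphphpppzhphpppzhppzhphphpppzhppzhphphpppzhp

Applying the rule to each of the 25 symbols of hpppzhppzhphpppzhphpppzhp gives the pieces pz hp hp hp p pz hp hp p pz hp pz hp hp hp p pz hp pz hp hp hp p pz hp, which concatenate to the answer.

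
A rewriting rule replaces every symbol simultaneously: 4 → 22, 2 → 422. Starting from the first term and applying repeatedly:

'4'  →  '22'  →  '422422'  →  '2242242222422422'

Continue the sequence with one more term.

Rewriting the 16 symbols of 2242242222422422 one by one yields 422 422 22 422 422 22 422 422 422 422 22 422 422 22 422 422; concatenated:

42242222422422224224224224222242242222422422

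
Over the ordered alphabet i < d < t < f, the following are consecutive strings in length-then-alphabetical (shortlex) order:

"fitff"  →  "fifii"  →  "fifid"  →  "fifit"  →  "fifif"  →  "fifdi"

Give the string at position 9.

fifdf

Advancing 3 positions from fifdi through fifdi → fifdd → fifdt reaches term 9.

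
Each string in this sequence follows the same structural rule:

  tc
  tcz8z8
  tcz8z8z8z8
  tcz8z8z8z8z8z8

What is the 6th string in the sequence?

The strings grow by a fixed suffix z8z8 each time.
From tcz8z8z8z8z8z8, 2 further steps: tcz8z8z8z8z8z8 → tcz8z8z8z8z8z8z8z8 → (answer).

tcz8z8z8z8z8z8z8z8z8z8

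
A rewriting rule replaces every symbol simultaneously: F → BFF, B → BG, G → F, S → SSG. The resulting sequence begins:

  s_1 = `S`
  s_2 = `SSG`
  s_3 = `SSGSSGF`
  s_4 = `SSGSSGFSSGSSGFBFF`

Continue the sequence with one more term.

Replace each of the 17 characters of SSGSSGFSSGSSGFBFF in place — SSG SSG F SSG SSG F BFF SSG SSG F SSG SSG F BFF BG BFF BFF — and concatenate.

SSGSSGFSSGSSGFBFFSSGSSGFSSGSSGFBFFBGBFFBFF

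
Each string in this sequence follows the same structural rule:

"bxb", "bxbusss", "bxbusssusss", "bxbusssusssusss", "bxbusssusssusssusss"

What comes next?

bxbusssusssusssusssusss

Each term is the previous one with usss appended.
So the next term is bxbusssusssusssusss·usss.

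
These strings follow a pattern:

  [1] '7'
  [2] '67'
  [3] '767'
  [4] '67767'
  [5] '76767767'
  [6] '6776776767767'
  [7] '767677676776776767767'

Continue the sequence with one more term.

This is a Fibonacci-style word recurrence s(k) = s(k−2)·s(k−1): e.g. 7·67 = 767.
The next term joins 6776776767767 and 767677676776776767767.

6776776767767767677676776776767767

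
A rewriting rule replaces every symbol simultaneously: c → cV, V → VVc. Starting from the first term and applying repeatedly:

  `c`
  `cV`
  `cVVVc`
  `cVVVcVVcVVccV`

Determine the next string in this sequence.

φ(cVVVcVVcVVccV) expands symbol-by-symbol to cV VVc VVc VVc cV VVc VVc cV VVc VVc cV cV VVc; joining the 13 pieces gives the next term.

cVVVcVVcVVccVVVcVVccVVVcVVccVcVVVc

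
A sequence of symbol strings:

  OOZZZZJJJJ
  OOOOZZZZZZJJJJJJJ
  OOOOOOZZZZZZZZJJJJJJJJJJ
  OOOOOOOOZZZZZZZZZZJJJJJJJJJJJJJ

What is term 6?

OOOOOOOOOOOOZZZZZZZZZZZZZZJJJJJJJJJJJJJJJJJJJ

Each string has the form O^{2n} Z^{2n+2} J^{3n+1} (n = 1, 2, …).
At n = 6 the blocks have lengths 12, 14, 19.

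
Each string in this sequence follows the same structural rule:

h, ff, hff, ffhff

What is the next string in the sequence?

hffffhff

This is a Fibonacci-style word recurrence s(k) = s(k−2)·s(k−1): e.g. h·ff = hff.
So term 5 is hff·ffhff.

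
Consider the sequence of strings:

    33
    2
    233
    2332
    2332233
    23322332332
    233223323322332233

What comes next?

Each term (from the third on) is the previous term followed by the one before it: term 3 = 2·33 = 233.
So term 8 is 233223323322332233·23322332332.

23322332332233223323322332332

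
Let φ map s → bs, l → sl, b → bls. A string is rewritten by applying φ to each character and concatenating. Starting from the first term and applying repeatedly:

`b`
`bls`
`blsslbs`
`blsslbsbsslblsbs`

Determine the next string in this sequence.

φ(blsslbsbsslblsbs) expands symbol-by-symbol to bls sl bs bs sl bls bs bls bs bs sl bls sl bs bls bs; joining the 16 pieces gives the next term.

blsslbsbsslblsbsblsbsbsslblsslbsblsbs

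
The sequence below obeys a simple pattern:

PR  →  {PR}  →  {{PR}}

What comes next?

{{{PR}}}

Every step adds { to the front and } to the end of the previous string.
So the next term is {·{{PR}}·}.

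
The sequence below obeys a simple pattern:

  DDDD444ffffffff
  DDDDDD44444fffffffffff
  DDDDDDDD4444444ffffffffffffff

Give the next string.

DDDDDDDDDD444444444fffffffffffffffff

The n-th term is 2n D's then 2n-1 4's then 3n+2 f's, where the shown terms are n = 2, 3, 4.
For the next term, n = 5, so the run lengths are 10, 9, 17.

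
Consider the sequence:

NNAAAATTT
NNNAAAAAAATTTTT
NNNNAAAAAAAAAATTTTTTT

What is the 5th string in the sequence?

NNNNNNAAAAAAAAAAAAAAAATTTTTTTTTTT

Term n consists of n+1 N's, followed by 3n+1 A's, followed by 2n+1 T's (n = 1, 2, …).
For term 5, n = 5, so the run lengths are 6, 16, 11.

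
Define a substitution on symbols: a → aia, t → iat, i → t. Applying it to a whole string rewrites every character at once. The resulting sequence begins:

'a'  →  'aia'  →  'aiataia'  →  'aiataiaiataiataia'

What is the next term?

Replace each of the 17 characters of aiataiaiataiataia in place — aia t aia iat aia t aia t aia iat aia t aia iat aia t aia — and concatenate.

aiataiaiataiataiataiaiataiataiaiataiataia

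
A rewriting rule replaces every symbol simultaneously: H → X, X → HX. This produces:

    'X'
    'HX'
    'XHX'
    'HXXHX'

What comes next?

XHXHXXHX

Apply φ to HXXHX symbol by symbol: H→X, X→HX, X→HX, H→X, X→HX; joined: X HX HX X HX.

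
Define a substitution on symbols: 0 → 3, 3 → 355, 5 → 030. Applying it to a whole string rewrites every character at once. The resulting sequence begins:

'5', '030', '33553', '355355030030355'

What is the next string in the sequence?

φ(355355030030355) expands symbol-by-symbol to 355 030 030 355 030 030 3 355 3 3 355 3 355 030 030; joining the 15 pieces gives the next term.

3550300303550300303355333553355030030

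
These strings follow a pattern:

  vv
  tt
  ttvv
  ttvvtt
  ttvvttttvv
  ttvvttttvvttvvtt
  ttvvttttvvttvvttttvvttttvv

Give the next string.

This is a Fibonacci-style word recurrence s(k) = s(k−1)·s(k−2): e.g. tt·vv = ttvv.
Continuing: ttvvttttvvttvvttttvvttttvv · ttvvttttvvttvvtt gives term 8.

ttvvttttvvttvvttttvvttttvvttvvttttvvttvvtt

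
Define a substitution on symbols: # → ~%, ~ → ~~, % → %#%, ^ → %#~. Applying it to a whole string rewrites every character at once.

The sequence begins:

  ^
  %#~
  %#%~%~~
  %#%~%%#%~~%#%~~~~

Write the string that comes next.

φ(%#%~%%#%~~%#%~~~~) expands symbol-by-symbol to %#% ~% %#% ~~ %#% %#% ~% %#% ~~ ~~ %#% ~% %#% ~~ ~~ ~~ ~~; joining the 17 pieces gives the next term.

%#%~%%#%~~%#%%#%~%%#%~~~~%#%~%%#%~~~~~~~~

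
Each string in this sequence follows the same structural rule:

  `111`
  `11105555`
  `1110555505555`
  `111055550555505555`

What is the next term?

Each term is the previous one with 05555 appended.
One more step from 111055550555505555 gives the answer.

11105555055550555505555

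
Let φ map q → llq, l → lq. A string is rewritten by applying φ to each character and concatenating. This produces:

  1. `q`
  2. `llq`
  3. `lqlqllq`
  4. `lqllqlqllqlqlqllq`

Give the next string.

φ(lqllqlqllqlqlqllq) expands symbol-by-symbol to lq llq lq lq llq lq llq lq lq llq lq llq lq llq lq lq llq; joining the 17 pieces gives the next term.

lqllqlqlqllqlqllqlqlqllqlqllqlqllqlqlqllq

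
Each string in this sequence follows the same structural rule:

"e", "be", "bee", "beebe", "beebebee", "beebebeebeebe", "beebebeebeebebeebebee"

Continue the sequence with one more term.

This is a Fibonacci-style word recurrence s(k) = s(k−1)·s(k−2): e.g. be·e = bee.
Continuing: beebebeebeebebeebebee · beebebeebeebe gives term 8.

beebebeebeebebeebebeebeebebeebeebe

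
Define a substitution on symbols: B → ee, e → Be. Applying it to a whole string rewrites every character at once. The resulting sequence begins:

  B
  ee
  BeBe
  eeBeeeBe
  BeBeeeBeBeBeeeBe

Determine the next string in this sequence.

Applying the rule to each of the 16 symbols of BeBeeeBeBeBeeeBe gives the pieces ee Be ee Be Be Be ee Be ee Be ee Be Be Be ee Be, which concatenate to the answer.

eeBeeeBeBeBeeeBeeeBeeeBeBeBeeeBe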